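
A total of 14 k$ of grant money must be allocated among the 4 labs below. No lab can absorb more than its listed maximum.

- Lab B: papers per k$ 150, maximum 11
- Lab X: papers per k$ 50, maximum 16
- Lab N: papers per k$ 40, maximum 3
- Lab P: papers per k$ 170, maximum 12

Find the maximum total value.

Highest papers per k$ first: Lab P 170 > Lab B 150 > Lab X 50 > Lab N 40.
Lab P takes 12 to reach its cap of 12 ; 2 left.
Only 2 left; Lab B takes them to reach 2.
Total = 150×2 + 170×12 = 2340.

2340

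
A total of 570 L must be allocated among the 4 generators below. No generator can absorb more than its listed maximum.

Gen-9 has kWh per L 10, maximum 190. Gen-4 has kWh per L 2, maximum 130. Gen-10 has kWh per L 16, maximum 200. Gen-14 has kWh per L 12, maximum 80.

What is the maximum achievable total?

Rank by kWh per L: Gen-10 16 > Gen-14 12 > Gen-9 10 > Gen-4 2.
Give Gen-10 200 to hit its cap of 200 — 370 left.
Gen-14: +80 to 80 (cap) — 290 left.
Gen-9: +190 to 190 (cap) — 100 left.
Only 100 left; Gen-4 takes them to reach 100.
Total = 10×190 + 2×100 + 16×200 + 12×80 = 6260.

6260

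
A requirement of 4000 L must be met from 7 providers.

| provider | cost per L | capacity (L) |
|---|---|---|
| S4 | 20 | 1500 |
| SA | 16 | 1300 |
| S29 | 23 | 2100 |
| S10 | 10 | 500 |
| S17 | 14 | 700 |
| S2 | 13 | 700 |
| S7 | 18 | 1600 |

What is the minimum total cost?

59100

Cheapest first:
S10 (10): use full 500 → 3500 L to go.
S2 (13): use full 700 → 2800 L to go.
S17 at 14: take all 700 L → 2100 still needed.
Take 1300 from SA at 16 → need 800 more.
S7 (18): take the remaining 800 → done.
S4, S29: unused.
Cost = 500×10 + 700×13 + 700×14 + 1300×16 + 800×18 = 59100.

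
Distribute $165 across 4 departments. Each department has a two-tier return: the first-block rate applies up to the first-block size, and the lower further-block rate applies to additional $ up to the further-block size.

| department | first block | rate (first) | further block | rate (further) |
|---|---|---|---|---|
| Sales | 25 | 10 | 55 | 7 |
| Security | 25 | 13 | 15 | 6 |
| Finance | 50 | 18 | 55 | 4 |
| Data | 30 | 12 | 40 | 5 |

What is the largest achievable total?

Rank every tier by rate: Finance/first 18 > Security/first 13 > Data/first 12 > Sales/first 10 > Sales/second 7 > Security/second 6 > Data/second 5 > Finance/second 4.
Fill Finance first block (50 at 18) — 115 left.
Security first at 13: fill all 25 — 90 left.
Fill Data first block (30 at 12) — 60 left.
Sales first at 10: fill all 25 — 35 left.
35 remain; put them into Sales second at 7.
Total = 18×50 + 13×25 + 12×30 + 10×25 + 7×35 = 2080.

2080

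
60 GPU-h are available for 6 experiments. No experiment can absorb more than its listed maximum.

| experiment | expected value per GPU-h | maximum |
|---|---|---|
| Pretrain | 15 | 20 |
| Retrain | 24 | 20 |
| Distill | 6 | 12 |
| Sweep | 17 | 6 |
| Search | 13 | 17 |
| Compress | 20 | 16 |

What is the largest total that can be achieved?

Order the experiments by expected value per GPU-h: Retrain 24 > Compress 20 > Sweep 17 > Pretrain 15 > Search 13 > Distill 6.
Give Retrain 20 to hit its cap of 20 — 40 left.
Give Compress 16 to hit its cap of 16 — 24 left.
Sweep takes 6 to reach its cap of 6 — 18 left.
Pretrain has room for 20 but only 18 remain, so it gets 18.
Total = 15×18 + 24×20 + 17×6 + 20×16 = 1172.

1172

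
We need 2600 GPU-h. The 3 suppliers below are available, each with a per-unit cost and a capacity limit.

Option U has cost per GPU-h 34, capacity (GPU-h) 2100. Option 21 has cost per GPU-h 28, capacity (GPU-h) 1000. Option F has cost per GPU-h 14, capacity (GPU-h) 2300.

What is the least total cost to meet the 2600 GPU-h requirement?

40600

Cheapest first:
Option F (14): use full 2300 — 300 GPU-h to go.
Take 300 from Option 21 at 28 to finish.
Option U: unused.
Cost = 2300×14 + 300×28 = 40600.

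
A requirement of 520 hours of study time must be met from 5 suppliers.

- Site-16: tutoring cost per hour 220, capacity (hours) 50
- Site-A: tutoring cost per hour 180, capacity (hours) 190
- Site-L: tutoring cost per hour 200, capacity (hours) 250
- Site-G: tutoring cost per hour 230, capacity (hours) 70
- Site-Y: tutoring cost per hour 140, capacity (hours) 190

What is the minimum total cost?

88800

Use suppliers in increasing cost order.
Site-Y at 140: take all 190 hours ; 330 still needed.
Site-A at 180: take all 190 hours ; 140 still needed.
Site-L at 200: take 140 of its 250 ; requirement met.
Site-16, Site-G: unused.
Cost = 190×140 + 190×180 + 140×200 = 88800.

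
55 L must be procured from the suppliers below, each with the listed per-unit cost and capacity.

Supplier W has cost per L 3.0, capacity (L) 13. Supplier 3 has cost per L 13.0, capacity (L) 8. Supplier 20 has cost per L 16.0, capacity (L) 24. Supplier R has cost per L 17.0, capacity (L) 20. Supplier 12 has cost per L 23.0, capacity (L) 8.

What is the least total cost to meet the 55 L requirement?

Use suppliers in increasing cost order.
Supplier W at 3.0: take all 13 L — 42 still needed.
Supplier 3 at 13.0: take all 8 L — 34 still needed.
Take 24 from Supplier 20 at 16.0 — need 10 more.
Supplier R (17.0): take the remaining 10 — done.
Supplier 12: unused.
Cost = 13×3.0 + 8×13.0 + 24×16.0 + 10×17.0 = 697.

697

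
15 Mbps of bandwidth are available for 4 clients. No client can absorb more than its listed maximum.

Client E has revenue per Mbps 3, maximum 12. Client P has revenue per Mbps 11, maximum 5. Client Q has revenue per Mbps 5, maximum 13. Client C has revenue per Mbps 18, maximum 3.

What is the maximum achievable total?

Rank by revenue per Mbps: Client C 18 > Client P 11 > Client Q 5 > Client E 3.
Client C takes 3 to reach its cap of 3 → 12 left.
Client P: +5 to 5 (cap) → 7 left.
Client Q has room for 13 but only 7 remain, so it gets 7.
Total = 11×5 + 5×7 + 18×3 = 144.

144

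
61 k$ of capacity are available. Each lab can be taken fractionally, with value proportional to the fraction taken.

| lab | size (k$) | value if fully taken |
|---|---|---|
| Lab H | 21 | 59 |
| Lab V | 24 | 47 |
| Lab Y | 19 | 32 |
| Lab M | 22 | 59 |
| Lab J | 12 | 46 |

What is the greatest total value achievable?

Sort by value density: Lab J 46/12≈3.83, Lab H 59/21≈2.81, Lab M 59/22≈2.68, Lab V 47/24≈1.96, Lab Y 32/19≈1.68.
All 12 k$ of Lab J fit (value 46) ; 49 remain.
Take all of Lab H (21 k$, value 59) ; 28 k$ left.
Take all of Lab M (22 k$, value 59) ; 6 k$ left.
Only 6 k$ remain; take 6/24 of Lab V for value 47×6/24 = 11.75.
Total value = 175.75.

175.75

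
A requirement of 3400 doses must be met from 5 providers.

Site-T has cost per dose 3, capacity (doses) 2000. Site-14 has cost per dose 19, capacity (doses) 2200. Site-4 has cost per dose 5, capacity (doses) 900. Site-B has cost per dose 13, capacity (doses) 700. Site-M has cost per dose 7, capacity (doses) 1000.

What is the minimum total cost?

14000

Use providers in increasing cost order.
Site-T (3): use full 2000 ; 1400 doses to go.
Site-4 (5): use full 900 ; 500 doses to go.
Site-M (7): take the remaining 500 ; done.
Site-B, Site-14: unused.
Cost = 2000×3 + 900×5 + 500×7 = 14000.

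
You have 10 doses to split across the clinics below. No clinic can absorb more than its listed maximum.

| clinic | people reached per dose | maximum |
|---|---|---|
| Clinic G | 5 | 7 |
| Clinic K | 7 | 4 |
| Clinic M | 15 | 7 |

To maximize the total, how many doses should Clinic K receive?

3

Order the clinics by people reached per dose: Clinic M 15 > Clinic K 7 > Clinic G 5.
Give Clinic M 7 to hit its cap of 7 → 3 left.
Clinic K: +3 (room for 4) → 3. Pool exhausted.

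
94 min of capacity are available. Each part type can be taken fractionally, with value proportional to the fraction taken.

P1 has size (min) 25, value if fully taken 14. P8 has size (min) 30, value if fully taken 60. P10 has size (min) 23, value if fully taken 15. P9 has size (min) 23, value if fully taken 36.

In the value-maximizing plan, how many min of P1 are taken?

18

Sort by value density: P8 60/30≈2, P9 36/23≈1.57, P10 15/23≈0.652, P1 14/25≈0.56.
P8: take in full, 30 min for value 60 — 64 left.
All 23 min of P9 fit (value 36) — 41 remain.
Take all of P10 (23 min, value 15) — 18 min left.
Fill the last 18 min with part of P1: 18/25 of it earns 10.08.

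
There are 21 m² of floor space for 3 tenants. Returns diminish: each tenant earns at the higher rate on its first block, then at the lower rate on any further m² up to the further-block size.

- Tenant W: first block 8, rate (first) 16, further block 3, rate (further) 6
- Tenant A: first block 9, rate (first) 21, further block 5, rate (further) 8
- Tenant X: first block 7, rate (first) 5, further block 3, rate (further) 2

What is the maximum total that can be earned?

Rank every tier by rate: Tenant A/T1 21 > Tenant W/T1 16 > Tenant A/T2 8 > Tenant W/T2 6 > Tenant X/T1 5 > Tenant X/T2 2.
Tenant A/T1 (21): +9 — 12 left.
Tenant W/T1 (16): +8 — 4 left.
Tenant A/T2: +4 of 5 at 8; pool empty.
Total = 21×9 + 16×8 + 8×4 = 349.

349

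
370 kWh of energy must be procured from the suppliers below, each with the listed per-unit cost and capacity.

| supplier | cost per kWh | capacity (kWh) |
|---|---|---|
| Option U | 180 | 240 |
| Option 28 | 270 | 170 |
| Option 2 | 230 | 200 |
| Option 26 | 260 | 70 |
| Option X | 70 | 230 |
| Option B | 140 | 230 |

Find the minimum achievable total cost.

35700

Fill from the cheapest supplier first.
Option X at 70: take all 230 kWh — 140 still needed.
Option B (140): take the remaining 140 — done.
Option U, Option 2, Option 26, Option 28: unused.
Cost = 230×70 + 140×140 = 35700.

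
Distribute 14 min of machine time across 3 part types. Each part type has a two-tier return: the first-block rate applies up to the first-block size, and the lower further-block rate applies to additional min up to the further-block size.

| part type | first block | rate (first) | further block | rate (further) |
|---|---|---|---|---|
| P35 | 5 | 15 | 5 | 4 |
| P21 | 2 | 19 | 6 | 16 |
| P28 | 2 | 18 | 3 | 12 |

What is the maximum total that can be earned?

Order all 6 blocks by rate: P21/T1 19 > P28/T1 18 > P21/T2 16 > P35/T1 15 > P28/T2 12 > P35/T2 4.
Fill P21 T1 block (2 at 19) ; 12 left.
Fill P28 T1 block (2 at 18) ; 10 left.
P21/T2 (16): +6 ; 4 left.
P35 T1 at 15: only 4 left, fill 4.
Total = 19×2 + 18×2 + 16×6 + 15×4 = 230.

230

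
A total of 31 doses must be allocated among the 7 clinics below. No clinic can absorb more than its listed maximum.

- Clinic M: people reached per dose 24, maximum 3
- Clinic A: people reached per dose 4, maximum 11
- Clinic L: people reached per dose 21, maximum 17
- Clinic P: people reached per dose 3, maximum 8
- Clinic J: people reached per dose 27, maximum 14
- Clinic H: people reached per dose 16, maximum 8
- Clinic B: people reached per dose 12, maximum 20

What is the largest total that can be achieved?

Highest people reached per dose first: Clinic J 27 > Clinic M 24 > Clinic L 21 > Clinic H 16 > Clinic B 12 > Clinic A 4 > Clinic P 3.
Clinic J: +14 to 14 (cap) — 17 left.
Give Clinic M 3 to hit its cap of 3 — 14 left.
Only 14 left; Clinic L takes them to reach 14.
Total = 24×3 + 21×14 + 27×14 = 744.

744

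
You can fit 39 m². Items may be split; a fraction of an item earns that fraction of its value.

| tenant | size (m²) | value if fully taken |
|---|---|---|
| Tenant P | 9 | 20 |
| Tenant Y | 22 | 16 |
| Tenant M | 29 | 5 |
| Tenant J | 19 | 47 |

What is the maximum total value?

75

Sort by value density: Tenant J 47/19≈2.47, Tenant P 20/9≈2.22, Tenant Y 16/22≈0.727, Tenant M 5/29≈0.172.
Tenant J: take in full, 19 m² for value 47 → 20 left.
All 9 m² of Tenant P fit (value 20) → 11 remain.
11 m² left: a 11/22 share of Tenant Y gives 16×11/22 = 8.
Total value = 75.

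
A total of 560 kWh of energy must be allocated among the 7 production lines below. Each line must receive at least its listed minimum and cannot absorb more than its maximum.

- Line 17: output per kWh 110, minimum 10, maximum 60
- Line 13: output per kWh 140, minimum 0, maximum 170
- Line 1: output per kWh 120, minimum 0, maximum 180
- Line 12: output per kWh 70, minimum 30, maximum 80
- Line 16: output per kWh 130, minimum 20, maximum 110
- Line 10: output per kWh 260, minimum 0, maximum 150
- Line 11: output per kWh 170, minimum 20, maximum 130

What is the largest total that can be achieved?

Meeting every minimum uses 10+0+0+30+20+0+20 = 80 kWh, leaving 480.
Rank by output per kWh: Line 10 260 > Line 11 170 > Line 13 140 > Line 16 130 > Line 1 120 > Line 17 110 > Line 12 70.
Give Line 10 150 more to hit its cap of 150 → 330 left.
Give Line 11 110 more to hit its cap of 130 → 220 left.
Give Line 13 170 more to hit its cap of 170 → 50 left.
Line 16: +50 (room for 90) → 70. Pool exhausted.
Total = 110×10 + 140×170 + 70×30 + 130×70 + 260×150 + 170×130 = 97200.

97200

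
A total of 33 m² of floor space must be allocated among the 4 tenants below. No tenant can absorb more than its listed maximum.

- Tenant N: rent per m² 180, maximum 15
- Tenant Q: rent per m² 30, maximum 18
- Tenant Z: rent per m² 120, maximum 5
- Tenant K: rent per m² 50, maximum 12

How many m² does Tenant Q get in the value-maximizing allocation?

Highest rent per m² first: Tenant N 180 > Tenant Z 120 > Tenant K 50 > Tenant Q 30.
Give Tenant N 15 to hit its cap of 15 — 18 left.
Give Tenant Z 5 to hit its cap of 5 — 13 left.
Tenant K takes 12 to reach its cap of 12 — 1 left.
Tenant Q: +1 (room for 18) → 1. Pool exhausted.

1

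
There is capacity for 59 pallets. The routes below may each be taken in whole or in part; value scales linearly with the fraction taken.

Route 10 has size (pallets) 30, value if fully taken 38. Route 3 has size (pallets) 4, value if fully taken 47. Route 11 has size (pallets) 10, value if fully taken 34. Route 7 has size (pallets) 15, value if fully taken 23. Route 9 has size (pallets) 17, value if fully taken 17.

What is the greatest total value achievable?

Rank by value-to-size ratio: Route 3 47/4≈11.8, Route 11 34/10≈3.4, Route 7 23/15≈1.53, Route 10 38/30≈1.27, Route 9 17/17≈1.
Route 3: take in full, 4 pallets for value 47 — 55 left.
Route 11: take in full, 10 pallets for value 34 — 45 left.
All 15 pallets of Route 7 fit (value 23) — 30 remain.
All 30 pallets of Route 10 fit (value 38) — 0 remain.
Total value = 142.

142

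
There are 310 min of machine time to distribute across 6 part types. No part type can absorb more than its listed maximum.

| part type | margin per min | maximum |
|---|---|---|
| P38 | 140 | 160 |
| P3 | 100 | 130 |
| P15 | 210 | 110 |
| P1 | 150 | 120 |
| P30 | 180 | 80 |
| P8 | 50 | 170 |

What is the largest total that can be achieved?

Rank by margin per min: P15 210 > P30 180 > P1 150 > P38 140 > P3 100 > P8 50.
Give P15 110 to hit its cap of 110 → 200 left.
P30 takes 80 to reach its cap of 80 → 120 left.
P1 takes 120 to reach its cap of 120 → 0 left.
Total = 210×110 + 150×120 + 180×80 = 55500.

55500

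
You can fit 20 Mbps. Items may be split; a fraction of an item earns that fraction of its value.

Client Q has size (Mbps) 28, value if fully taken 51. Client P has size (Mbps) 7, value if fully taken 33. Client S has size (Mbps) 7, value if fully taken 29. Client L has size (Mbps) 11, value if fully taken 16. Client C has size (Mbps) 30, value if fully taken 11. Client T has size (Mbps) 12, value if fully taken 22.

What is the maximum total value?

73

Sort by value density: Client P 33/7≈4.71, Client S 29/7≈4.14, Client T 22/12≈1.83, Client Q 51/28≈1.82, Client L 16/11≈1.45, Client C 11/30≈0.367.
Client P: take in full, 7 Mbps for value 33 ; 13 left.
Client S: take in full, 7 Mbps for value 29 ; 6 left.
6 Mbps left: a 6/12 share of Client T gives 22×6/12 = 11.
Total value = 73.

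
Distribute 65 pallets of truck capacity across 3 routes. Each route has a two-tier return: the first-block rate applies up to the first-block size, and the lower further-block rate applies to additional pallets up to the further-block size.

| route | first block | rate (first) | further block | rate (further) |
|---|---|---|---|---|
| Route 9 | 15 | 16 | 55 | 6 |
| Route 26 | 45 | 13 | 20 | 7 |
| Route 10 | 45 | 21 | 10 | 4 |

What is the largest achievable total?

Rank every tier by rate: Route 10/T1 21 > Route 9/T1 16 > Route 26/T1 13 > Route 26/T2 7 > Route 9/T2 6 > Route 10/T2 4.
Route 10 T1 at 21: fill all 45 — 20 left.
Route 9/T1 (16): +15 — 5 left.
Route 26/T1: +5 of 45 at 13; pool empty.
Total = 21×45 + 16×15 + 13×5 = 1250.

1250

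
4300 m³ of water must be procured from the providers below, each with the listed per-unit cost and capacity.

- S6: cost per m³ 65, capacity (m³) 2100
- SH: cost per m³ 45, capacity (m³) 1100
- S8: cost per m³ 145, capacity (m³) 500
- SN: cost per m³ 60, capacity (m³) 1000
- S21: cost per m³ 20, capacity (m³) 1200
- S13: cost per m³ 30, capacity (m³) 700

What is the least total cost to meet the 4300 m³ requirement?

174000

Cheapest first:
S21 (20): use full 1200 → 3100 m³ to go.
S13 (30): use full 700 → 2400 m³ to go.
SH at 45: take all 1100 m³ → 1300 still needed.
SN (60): use full 1000 → 300 m³ to go.
S6 (65): take the remaining 300 → done.
S8: unused.
Cost = 1200×20 + 700×30 + 1100×45 + 1000×60 + 300×65 = 174000.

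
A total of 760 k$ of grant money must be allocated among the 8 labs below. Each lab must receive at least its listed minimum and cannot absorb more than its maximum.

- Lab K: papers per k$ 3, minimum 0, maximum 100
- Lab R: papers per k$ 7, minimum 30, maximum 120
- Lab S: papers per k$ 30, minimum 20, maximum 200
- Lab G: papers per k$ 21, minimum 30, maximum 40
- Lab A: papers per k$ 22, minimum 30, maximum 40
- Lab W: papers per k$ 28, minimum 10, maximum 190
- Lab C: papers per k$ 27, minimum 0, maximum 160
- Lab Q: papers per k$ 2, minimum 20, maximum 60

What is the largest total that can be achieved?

18170

Meeting every minimum uses 0+30+20+30+30+10+0+20 = 140 k$, leaving 620.
Rank by papers per k$: Lab S 30 > Lab W 28 > Lab C 27 > Lab A 22 > Lab G 21 > Lab R 7 > Lab K 3 > Lab Q 2.
Lab S takes 180 more to reach its cap of 200 ; 440 left.
Lab W takes 180 more to reach its cap of 190 ; 260 left.
Lab C takes 160 more to reach its cap of 160 ; 100 left.
Lab A: +10 to 40 (cap) ; 90 left.
Lab G: +10 to 40 (cap) ; 80 left.
Lab R has room for 90 more but only 80 remain, so it gets 110.
Total = 7×110 + 30×200 + 21×40 + 22×40 + 28×190 + 27×160 + 2×20 = 18170.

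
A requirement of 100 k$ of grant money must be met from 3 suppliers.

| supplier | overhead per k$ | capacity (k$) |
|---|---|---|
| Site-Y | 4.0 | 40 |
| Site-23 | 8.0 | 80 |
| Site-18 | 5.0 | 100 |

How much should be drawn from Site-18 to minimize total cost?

Fill from the cheapest supplier first.
Site-Y at 4.0: take all 40 k$ ; 60 still needed.
Site-18 (5.0): take the remaining 60 ; done.
Site-23: unused.

60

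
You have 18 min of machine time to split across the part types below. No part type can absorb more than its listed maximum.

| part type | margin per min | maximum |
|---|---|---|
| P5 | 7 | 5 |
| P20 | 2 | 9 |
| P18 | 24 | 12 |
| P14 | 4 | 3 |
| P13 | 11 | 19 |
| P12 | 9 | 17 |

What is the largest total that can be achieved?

354

Rank by margin per min: P18 24 > P13 11 > P12 9 > P5 7 > P14 4 > P20 2.
P18 takes 12 to reach its cap of 12 ; 6 left.
Only 6 left; P13 takes them to reach 6.
Total = 24×12 + 11×6 = 354.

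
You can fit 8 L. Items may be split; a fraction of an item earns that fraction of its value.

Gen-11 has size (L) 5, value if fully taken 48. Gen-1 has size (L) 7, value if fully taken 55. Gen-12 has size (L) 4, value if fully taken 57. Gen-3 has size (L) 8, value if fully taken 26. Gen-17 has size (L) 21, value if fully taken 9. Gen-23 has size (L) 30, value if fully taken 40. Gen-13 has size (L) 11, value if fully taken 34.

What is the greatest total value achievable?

Rank by value-to-size ratio: Gen-12 57/4≈14.2, Gen-11 48/5≈9.6, Gen-1 55/7≈7.86, Gen-3 26/8≈3.25, Gen-13 34/11≈3.09, Gen-23 40/30≈1.33, Gen-17 9/21≈0.429.
Take all of Gen-12 (4 L, value 57) — 4 L left.
Fill the last 4 L with part of Gen-11: 4/5 of it earns 38.4.
Total value = 95.4.

95.4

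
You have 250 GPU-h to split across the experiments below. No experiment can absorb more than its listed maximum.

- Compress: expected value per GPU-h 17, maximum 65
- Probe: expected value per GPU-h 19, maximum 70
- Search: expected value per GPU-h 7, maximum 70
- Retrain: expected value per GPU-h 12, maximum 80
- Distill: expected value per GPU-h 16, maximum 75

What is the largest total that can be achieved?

4115

Highest expected value per GPU-h first: Probe 19 > Compress 17 > Distill 16 > Retrain 12 > Search 7.
Probe takes 70 to reach its cap of 70 — 180 left.
Compress: +65 to 65 (cap) — 115 left.
Distill takes 75 to reach its cap of 75 — 40 left.
Retrain has room for 80 but only 40 remain, so it gets 40.
Total = 17×65 + 19×70 + 12×40 + 16×75 = 4115.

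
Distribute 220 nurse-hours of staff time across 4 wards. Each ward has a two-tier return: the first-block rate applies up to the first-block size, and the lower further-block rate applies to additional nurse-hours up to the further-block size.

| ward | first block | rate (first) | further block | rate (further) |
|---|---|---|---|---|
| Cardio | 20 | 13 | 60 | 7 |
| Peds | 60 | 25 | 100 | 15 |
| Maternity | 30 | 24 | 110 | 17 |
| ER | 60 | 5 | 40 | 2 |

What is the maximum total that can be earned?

Rank every tier by rate: Peds/first 25 > Maternity/first 24 > Maternity/second 17 > Peds/second 15 > Cardio/first 13 > Cardio/second 7 > ER/first 5 > ER/second 2.
Peds/first (25): +60 → 160 left.
Fill Maternity first block (30 at 24) → 130 left.
Maternity/second (17): +110 → 20 left.
Peds second at 15: only 20 left, fill 20.
Total = 25×60 + 24×30 + 17×110 + 15×20 = 4390.

4390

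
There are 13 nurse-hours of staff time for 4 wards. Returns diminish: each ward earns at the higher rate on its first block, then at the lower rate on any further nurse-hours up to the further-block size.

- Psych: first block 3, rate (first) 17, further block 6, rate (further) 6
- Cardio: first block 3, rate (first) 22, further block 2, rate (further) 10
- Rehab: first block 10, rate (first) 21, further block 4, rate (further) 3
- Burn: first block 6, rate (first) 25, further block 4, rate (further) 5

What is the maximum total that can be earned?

Order all 8 blocks by rate: Burn/T1 25 > Cardio/T1 22 > Rehab/T1 21 > Psych/T1 17 > Cardio/T2 10 > Psych/T2 6 > Burn/T2 5 > Rehab/T2 3.
Fill Burn T1 block (6 at 25) — 7 left.
Cardio T1 at 22: fill all 3 — 4 left.
Rehab T1 at 21: only 4 left, fill 4.
Total = 25×6 + 22×3 + 21×4 = 300.

300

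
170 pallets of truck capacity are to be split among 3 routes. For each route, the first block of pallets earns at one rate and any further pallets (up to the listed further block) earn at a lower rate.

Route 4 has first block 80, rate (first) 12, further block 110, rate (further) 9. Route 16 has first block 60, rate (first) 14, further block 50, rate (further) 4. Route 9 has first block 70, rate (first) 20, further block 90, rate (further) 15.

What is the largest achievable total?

Order all 6 blocks by rate: Route 9/T1 20 > Route 9/T2 15 > Route 16/T1 14 > Route 4/T1 12 > Route 4/T2 9 > Route 16/T2 4.
Route 9 T1 at 20: fill all 70 — 100 left.
Route 9 T2 at 15: fill all 90 — 10 left.
Route 16/T1: +10 of 60 at 14; pool empty.
Total = 20×70 + 15×90 + 14×10 = 2890.

2890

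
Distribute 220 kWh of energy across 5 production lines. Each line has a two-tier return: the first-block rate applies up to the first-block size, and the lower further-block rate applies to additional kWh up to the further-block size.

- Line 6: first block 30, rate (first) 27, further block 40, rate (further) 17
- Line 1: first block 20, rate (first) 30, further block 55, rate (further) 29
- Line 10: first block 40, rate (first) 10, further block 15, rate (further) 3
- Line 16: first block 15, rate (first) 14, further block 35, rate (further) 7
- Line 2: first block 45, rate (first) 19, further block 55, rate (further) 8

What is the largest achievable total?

Rank every tier by rate: Line 1/tier1 30 > Line 1/tier2 29 > Line 6/tier1 27 > Line 2/tier1 19 > Line 6/tier2 17 > Line 16/tier1 14 > Line 10/tier1 10 > Line 2/tier2 8 > Line 16/tier2 7 > Line 10/tier2 3.
Fill Line 1 tier1 block (20 at 30) ; 200 left.
Line 1/tier2 (29): +55 ; 145 left.
Line 6/tier1 (27): +30 ; 115 left.
Line 2/tier1 (19): +45 ; 70 left.
Fill Line 6 tier2 block (40 at 17) ; 30 left.
Line 16/tier1 (14): +15 ; 15 left.
15 remain; put them into Line 10 tier1 at 10.
Total = 30×20 + 29×55 + 27×30 + 19×45 + 17×40 + 14×15 + 10×15 = 4900.

4900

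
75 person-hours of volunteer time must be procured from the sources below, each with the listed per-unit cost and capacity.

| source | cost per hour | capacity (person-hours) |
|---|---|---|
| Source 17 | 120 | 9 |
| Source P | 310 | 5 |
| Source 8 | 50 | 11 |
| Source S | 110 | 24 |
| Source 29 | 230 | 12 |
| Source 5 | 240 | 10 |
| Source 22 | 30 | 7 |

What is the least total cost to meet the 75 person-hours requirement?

10260

Cheapest first:
Take 7 from Source 22 at 30 → need 68 more.
Take 11 from Source 8 at 50 → need 57 more.
Source S at 110: take all 24 person-hours → 33 still needed.
Source 17 (120): use full 9 → 24 person-hours to go.
Source 29 at 230: take all 12 person-hours → 12 still needed.
Take 10 from Source 5 at 240 → need 2 more.
Source P at 310: take 2 of its 5 → requirement met.
Cost = 7×30 + 11×50 + 24×110 + 9×120 + 12×230 + 10×240 + 2×310 = 10260.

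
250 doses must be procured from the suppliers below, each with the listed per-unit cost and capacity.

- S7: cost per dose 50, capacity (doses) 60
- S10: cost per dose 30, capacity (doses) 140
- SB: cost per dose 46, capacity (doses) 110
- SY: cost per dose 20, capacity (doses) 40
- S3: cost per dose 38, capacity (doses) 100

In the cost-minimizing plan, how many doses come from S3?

70

Use suppliers in increasing cost order.
Take 40 from SY at 20 ; need 210 more.
S10 (30): use full 140 ; 70 doses to go.
S3 (38): take the remaining 70 ; done.
SB, S7: unused.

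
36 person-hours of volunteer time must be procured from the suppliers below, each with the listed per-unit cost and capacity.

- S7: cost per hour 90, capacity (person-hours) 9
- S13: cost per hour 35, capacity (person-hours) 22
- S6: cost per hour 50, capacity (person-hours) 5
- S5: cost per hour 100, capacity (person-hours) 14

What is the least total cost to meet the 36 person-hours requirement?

1830

Use suppliers in increasing cost order.
Take 22 from S13 at 35 → need 14 more.
S6 at 50: take all 5 person-hours → 9 still needed.
S7 at 90: take all 9 person-hours → 0 still needed.
S5: unused.
Cost = 22×35 + 5×50 + 9×90 = 1830.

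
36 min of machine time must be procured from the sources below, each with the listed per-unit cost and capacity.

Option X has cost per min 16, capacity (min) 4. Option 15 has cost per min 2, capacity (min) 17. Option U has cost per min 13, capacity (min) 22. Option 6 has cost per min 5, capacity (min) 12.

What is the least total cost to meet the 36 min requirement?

185

Use sources in increasing cost order.
Take 17 from Option 15 at 2 ; need 19 more.
Option 6 at 5: take all 12 min ; 7 still needed.
Option U (13): take the remaining 7 ; done.
Option X: unused.
Cost = 17×2 + 12×5 + 7×13 = 185.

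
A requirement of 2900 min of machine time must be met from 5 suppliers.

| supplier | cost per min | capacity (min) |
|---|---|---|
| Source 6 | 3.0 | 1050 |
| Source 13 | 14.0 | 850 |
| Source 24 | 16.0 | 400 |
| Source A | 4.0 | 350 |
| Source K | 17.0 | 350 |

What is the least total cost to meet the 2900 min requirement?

27100

Cheapest first:
Source 6 at 3.0: take all 1050 min ; 1850 still needed.
Take 350 from Source A at 4.0 ; need 1500 more.
Take 850 from Source 13 at 14.0 ; need 650 more.
Source 24 at 16.0: take all 400 min ; 250 still needed.
Source K at 17.0: take 250 of its 350 ; requirement met.
Cost = 1050×3.0 + 350×4.0 + 850×14.0 + 400×16.0 + 250×17.0 = 27100.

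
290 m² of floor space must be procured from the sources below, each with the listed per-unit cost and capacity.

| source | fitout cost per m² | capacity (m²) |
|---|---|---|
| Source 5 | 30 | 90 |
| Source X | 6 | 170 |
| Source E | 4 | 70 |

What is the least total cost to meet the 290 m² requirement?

2800

Cheapest first:
Take 70 from Source E at 4 → need 220 more.
Source X at 6: take all 170 m² → 50 still needed.
Take 50 from Source 5 at 30 to finish.
Cost = 70×4 + 170×6 + 50×30 = 2800.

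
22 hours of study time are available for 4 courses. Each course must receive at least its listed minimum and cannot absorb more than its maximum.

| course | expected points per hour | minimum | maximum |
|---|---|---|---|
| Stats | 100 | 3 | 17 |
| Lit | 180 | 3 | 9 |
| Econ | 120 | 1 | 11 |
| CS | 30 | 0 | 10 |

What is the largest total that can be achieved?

3120

Meeting every minimum uses 3+3+1+0 = 7 hours, leaving 15.
Rank by expected points per hour: Lit 180 > Econ 120 > Stats 100 > CS 30.
Lit: +6 to 9 (cap) ; 9 left.
Only 9 left; Econ takes them to reach 10.
Total = 100×3 + 180×9 + 120×10 = 3120.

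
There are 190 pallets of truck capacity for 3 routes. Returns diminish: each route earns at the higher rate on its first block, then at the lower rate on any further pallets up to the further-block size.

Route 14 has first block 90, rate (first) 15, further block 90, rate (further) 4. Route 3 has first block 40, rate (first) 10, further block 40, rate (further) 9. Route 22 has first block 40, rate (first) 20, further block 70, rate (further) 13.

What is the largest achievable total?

2930

Rank every tier by rate: Route 22/first 20 > Route 14/first 15 > Route 22/second 13 > Route 3/first 10 > Route 3/second 9 > Route 14/second 4.
Route 22/first (20): +40 — 150 left.
Route 14/first (15): +90 — 60 left.
60 remain; put them into Route 22 second at 13.
Total = 20×40 + 15×90 + 13×60 = 2930.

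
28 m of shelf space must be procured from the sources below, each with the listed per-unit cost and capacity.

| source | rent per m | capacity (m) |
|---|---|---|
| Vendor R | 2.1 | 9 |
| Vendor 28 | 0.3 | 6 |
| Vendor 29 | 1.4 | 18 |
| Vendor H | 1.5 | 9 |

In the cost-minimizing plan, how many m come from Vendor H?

Fill from the cheapest source first.
Take 6 from Vendor 28 at 0.3 — need 22 more.
Vendor 29 at 1.4: take all 18 m — 4 still needed.
Take 4 from Vendor H at 1.5 to finish.
Vendor R: unused.

4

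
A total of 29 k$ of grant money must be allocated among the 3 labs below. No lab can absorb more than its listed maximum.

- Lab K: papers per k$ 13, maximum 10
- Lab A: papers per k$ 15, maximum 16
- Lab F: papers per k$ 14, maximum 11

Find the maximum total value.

420

Highest papers per k$ first: Lab A 15 > Lab F 14 > Lab K 13.
Give Lab A 16 to hit its cap of 16 ; 13 left.
Give Lab F 11 to hit its cap of 11 ; 2 left.
Only 2 left; Lab K takes them to reach 2.
Total = 13×2 + 15×16 + 14×11 = 420.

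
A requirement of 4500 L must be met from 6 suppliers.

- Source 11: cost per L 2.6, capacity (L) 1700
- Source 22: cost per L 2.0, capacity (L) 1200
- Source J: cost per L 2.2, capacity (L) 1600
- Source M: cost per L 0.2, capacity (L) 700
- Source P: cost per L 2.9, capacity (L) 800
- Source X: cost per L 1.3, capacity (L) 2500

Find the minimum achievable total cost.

6010

Use suppliers in increasing cost order.
Take 700 from Source M at 0.2 → need 3800 more.
Take 2500 from Source X at 1.3 → need 1300 more.
Source 22 at 2.0: take all 1200 L → 100 still needed.
Source J (2.2): take the remaining 100 → done.
Source 11, Source P: unused.
Cost = 700×0.2 + 2500×1.3 + 1200×2.0 + 100×2.2 = 6010.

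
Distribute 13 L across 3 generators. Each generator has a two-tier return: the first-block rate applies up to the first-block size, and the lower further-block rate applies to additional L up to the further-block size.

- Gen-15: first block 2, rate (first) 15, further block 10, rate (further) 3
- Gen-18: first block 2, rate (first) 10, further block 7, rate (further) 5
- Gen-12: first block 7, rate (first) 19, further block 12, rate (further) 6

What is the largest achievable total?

Rank every tier by rate: Gen-12/T1 19 > Gen-15/T1 15 > Gen-18/T1 10 > Gen-12/T2 6 > Gen-18/T2 5 > Gen-15/T2 3.
Fill Gen-12 T1 block (7 at 19) → 6 left.
Gen-15/T1 (15): +2 → 4 left.
Gen-18 T1 at 10: fill all 2 → 2 left.
Gen-12/T2: +2 of 12 at 6; pool empty.
Total = 19×7 + 15×2 + 10×2 + 6×2 = 195.

195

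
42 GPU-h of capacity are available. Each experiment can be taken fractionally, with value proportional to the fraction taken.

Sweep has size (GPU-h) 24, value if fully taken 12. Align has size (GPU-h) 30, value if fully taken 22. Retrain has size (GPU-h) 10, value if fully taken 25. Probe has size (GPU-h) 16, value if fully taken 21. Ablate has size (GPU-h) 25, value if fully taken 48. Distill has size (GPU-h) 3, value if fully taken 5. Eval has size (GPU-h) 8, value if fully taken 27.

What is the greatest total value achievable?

98.08

Rank by value-to-size ratio: Eval 27/8≈3.38, Retrain 25/10≈2.5, Ablate 48/25≈1.92, Distill 5/3≈1.67, Probe 21/16≈1.31, Align 22/30≈0.733, Sweep 12/24≈0.5.
All 8 GPU-h of Eval fit (value 27) — 34 remain.
All 10 GPU-h of Retrain fit (value 25) — 24 remain.
Fill the last 24 GPU-h with part of Ablate: 24/25 of it earns 46.08.
Total value = 98.08.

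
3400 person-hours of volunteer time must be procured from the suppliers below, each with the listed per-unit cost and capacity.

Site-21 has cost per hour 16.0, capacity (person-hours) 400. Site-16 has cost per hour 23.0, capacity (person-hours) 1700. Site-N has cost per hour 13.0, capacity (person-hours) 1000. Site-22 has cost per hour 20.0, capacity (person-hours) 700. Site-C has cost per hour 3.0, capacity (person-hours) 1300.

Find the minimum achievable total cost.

37300

Use suppliers in increasing cost order.
Site-C (3.0): use full 1300 ; 2100 person-hours to go.
Site-N (13.0): use full 1000 ; 1100 person-hours to go.
Site-21 at 16.0: take all 400 person-hours ; 700 still needed.
Take 700 from Site-22 at 20.0 ; need 0 more.
Site-16: unused.
Cost = 1300×3.0 + 1000×13.0 + 400×16.0 + 700×20.0 = 37300.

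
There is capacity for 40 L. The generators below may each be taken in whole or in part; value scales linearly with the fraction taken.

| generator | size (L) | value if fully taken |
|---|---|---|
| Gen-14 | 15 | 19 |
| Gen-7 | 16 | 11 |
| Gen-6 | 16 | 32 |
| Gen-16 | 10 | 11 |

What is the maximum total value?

60.9

Sort by value density: Gen-6 32/16≈2, Gen-14 19/15≈1.27, Gen-16 11/10≈1.1, Gen-7 11/16≈0.688.
Take all of Gen-6 (16 L, value 32) ; 24 L left.
All 15 L of Gen-14 fit (value 19) ; 9 remain.
9 L left: a 9/10 share of Gen-16 gives 11×9/10 = 9.9.
Total value = 60.9.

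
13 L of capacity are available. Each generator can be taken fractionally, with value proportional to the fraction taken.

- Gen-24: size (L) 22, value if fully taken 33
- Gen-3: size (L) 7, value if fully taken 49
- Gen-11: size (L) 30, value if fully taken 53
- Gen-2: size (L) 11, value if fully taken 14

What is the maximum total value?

59.6

Sort by value density: Gen-3 49/7≈7, Gen-11 53/30≈1.77, Gen-24 33/22≈1.5, Gen-2 14/11≈1.27.
Gen-3: take in full, 7 L for value 49 ; 6 left.
6 L left: a 6/30 share of Gen-11 gives 53×6/30 = 10.6.
Total value = 59.6.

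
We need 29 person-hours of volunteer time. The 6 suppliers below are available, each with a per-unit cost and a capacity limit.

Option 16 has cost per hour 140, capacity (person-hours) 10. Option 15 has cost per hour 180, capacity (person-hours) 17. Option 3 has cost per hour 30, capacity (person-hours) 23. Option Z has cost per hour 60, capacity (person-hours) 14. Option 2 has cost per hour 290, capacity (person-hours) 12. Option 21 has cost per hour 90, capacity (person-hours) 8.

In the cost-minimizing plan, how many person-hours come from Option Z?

Fill from the cheapest supplier first.
Option 3 at 30: take all 23 person-hours — 6 still needed.
Option Z (60): take the remaining 6 — done.
Option 21, Option 16, Option 15, Option 2: unused.

6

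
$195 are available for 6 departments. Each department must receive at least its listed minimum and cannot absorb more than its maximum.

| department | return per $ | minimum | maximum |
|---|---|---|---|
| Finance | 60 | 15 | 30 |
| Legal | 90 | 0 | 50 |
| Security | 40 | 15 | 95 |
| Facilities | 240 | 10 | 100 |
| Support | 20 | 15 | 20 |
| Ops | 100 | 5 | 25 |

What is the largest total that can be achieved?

Meeting every minimum uses 15+0+15+10+15+5 = 60 $, leaving 135.
Highest return per $ first: Facilities 240 > Ops 100 > Legal 90 > Finance 60 > Security 40 > Support 20.
Give Facilities 90 more to hit its cap of 100 ; 45 left.
Ops: +20 to 25 (cap) ; 25 left.
Only 25 left; Legal takes them to reach 25.
Total = 60×15 + 90×25 + 40×15 + 240×100 + 20×15 + 100×25 = 30550.

30550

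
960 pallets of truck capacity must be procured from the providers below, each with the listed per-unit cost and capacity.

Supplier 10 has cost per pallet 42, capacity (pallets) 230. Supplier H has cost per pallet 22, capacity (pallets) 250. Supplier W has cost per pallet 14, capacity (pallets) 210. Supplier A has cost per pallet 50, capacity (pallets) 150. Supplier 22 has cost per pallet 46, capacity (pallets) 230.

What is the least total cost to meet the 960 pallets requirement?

30680

Use providers in increasing cost order.
Take 210 from Supplier W at 14 → need 750 more.
Supplier H (22): use full 250 → 500 pallets to go.
Supplier 10 (42): use full 230 → 270 pallets to go.
Take 230 from Supplier 22 at 46 → need 40 more.
Take 40 from Supplier A at 50 to finish.
Cost = 210×14 + 250×22 + 230×42 + 230×46 + 40×50 = 30680.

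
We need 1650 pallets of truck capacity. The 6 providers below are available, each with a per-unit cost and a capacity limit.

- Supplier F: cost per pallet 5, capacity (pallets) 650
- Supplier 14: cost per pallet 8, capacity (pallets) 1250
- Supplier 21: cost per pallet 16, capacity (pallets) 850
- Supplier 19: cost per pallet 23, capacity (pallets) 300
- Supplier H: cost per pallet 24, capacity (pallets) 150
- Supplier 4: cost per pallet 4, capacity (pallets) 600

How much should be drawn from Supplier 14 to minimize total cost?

Cheapest first:
Supplier 4 (4): use full 600 ; 1050 pallets to go.
Supplier F at 5: take all 650 pallets ; 400 still needed.
Take 400 from Supplier 14 at 8 to finish.
Supplier 21, Supplier 19, Supplier H: unused.

400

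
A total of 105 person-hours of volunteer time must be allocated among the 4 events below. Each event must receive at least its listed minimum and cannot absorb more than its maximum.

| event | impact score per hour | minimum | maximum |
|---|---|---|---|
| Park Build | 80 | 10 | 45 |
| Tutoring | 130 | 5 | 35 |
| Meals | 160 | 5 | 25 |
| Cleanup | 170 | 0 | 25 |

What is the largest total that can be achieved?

14400

Meeting every minimum uses 10+5+5+0 = 20 person-hours, leaving 85.
Rank by impact score per hour: Cleanup 170 > Meals 160 > Tutoring 130 > Park Build 80.
Cleanup takes 25 more to reach its cap of 25 → 60 left.
Give Meals 20 more to hit its cap of 25 → 40 left.
Tutoring takes 30 more to reach its cap of 35 → 10 left.
Only 10 left; Park Build takes them to reach 20.
Total = 80×20 + 130×35 + 160×25 + 170×25 = 14400.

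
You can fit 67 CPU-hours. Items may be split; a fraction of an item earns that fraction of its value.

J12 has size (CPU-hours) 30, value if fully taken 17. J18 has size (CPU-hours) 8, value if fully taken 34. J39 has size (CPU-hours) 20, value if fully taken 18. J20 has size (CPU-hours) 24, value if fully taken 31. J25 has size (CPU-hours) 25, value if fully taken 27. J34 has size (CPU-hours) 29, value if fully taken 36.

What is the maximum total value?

107.48

Rank by value-to-size ratio: J18 34/8≈4.25, J20 31/24≈1.29, J34 36/29≈1.24, J25 27/25≈1.08, J39 18/20≈0.9, J12 17/30≈0.567.
Take all of J18 (8 CPU-hours, value 34) ; 59 CPU-hours left.
Take all of J20 (24 CPU-hours, value 31) ; 35 CPU-hours left.
J34: take in full, 29 CPU-hours for value 36 ; 6 left.
6 CPU-hours left: a 6/25 share of J25 gives 27×6/25 = 6.48.
Total value = 107.48.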